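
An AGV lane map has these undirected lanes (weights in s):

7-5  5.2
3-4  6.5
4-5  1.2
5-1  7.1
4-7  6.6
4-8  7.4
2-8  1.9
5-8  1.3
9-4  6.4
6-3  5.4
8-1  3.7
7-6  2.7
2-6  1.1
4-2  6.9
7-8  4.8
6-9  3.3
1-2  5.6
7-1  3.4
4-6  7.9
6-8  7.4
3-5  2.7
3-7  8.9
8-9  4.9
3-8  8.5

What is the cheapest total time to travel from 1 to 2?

Shortest distances from 1:
1: 0
7: 3.4  (via 1)
8: 3.7  (via 1)
5: 5  (via 8)
2: 5.6  (via 1)
Shortest route: 1–2 = 5.6 s.

5.6 s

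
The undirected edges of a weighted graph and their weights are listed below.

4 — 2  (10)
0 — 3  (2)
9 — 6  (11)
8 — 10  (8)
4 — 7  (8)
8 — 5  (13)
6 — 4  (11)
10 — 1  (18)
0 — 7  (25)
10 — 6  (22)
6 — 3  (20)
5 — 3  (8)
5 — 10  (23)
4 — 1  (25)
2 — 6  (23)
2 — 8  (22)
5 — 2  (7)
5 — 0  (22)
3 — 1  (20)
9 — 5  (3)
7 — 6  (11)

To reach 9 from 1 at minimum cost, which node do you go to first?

Enumerating some paths:
1–10–5–9: 18+23+3 = 44
1–3–5–9: 20+8+3 = 31
1–4–2–5–9: 25+10+7+3 = 45
1–10–8–5–9: 18+8+13+3 = 42
The minimum is 31 via 1–3–5–9.
So from 1 the first move is to 3.

3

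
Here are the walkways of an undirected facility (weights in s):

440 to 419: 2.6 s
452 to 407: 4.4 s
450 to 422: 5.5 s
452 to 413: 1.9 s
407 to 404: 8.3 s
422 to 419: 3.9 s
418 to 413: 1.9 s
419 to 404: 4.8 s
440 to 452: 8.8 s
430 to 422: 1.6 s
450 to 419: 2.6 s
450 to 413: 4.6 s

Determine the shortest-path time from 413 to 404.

12 s

Compare a few routes:
413–452–407–404: 1.9+4.4+8.3 = 14.6
413–450–419–404: 4.6+2.6+4.8 = 12
413–452–440–419–404: 1.9+8.8+2.6+4.8 = 18.1
The minimum is 12 s via 413–450–419–404.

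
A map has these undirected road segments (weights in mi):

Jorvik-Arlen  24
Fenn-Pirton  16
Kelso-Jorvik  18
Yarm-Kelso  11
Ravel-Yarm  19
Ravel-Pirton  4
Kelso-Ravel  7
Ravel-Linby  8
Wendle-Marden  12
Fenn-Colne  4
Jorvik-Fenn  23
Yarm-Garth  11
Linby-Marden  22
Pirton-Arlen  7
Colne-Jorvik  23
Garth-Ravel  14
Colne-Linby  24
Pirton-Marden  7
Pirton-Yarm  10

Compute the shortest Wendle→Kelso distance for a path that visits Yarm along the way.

40 mi

Shortest Wendle→Yarm: Wendle–Marden–Pirton–Yarm = 29
Best Yarm to Kelso: Yarm–Kelso costing 11
Total via Yarm: 29 + 11 = 40 mi.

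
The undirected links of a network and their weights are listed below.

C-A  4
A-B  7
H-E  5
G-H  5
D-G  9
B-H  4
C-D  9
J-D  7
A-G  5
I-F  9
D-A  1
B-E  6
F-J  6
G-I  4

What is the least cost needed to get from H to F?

18

Compare a few routes:
H - G - I - F: 5+4+9 = 18
H - G - A - D - J - F: 5+5+1+7+6 = 24
H - B - A - D - J - F: 4+7+1+7+6 = 25
The minimum is 18 via H - G - I - F.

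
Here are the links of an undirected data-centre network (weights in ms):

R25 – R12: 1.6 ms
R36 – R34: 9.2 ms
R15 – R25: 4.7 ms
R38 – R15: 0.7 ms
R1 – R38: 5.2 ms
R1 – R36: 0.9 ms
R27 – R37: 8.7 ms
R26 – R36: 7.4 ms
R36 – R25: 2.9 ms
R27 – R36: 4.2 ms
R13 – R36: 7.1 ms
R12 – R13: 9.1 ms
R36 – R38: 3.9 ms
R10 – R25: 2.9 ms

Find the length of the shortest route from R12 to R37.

Running Dijkstra from R12:
R12: 0
R25: 1.6  (via R12)
R10: 4.5  (via R25)
R36: 4.5  (via R25)
R1: 5.4  (via R36)
R15: 6.3  (via R25)
R38: 7  (via R15)
R27: 8.7  (via R36)
R13: 9.1  (via R12)
R26: 11.9  (via R36)
R34: 13.7  (via R36)
R37: 17.4  (via R27)
Shortest route: R12–R25–R36–R27–R37 = 17.4 ms.

17.4 ms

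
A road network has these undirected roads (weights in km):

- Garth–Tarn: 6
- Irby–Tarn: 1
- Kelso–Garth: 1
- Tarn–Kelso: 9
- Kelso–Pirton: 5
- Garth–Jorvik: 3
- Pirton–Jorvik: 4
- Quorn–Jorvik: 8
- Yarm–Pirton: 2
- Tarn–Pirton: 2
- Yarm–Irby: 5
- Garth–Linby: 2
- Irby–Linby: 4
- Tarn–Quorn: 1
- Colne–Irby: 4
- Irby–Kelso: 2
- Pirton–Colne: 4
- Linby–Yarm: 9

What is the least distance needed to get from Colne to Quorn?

Running Dijkstra from Colne:
Colne: 0
Irby: 4  (via Colne)
Pirton: 4  (via Colne)
Tarn: 5  (via Irby)
Kelso: 6  (via Irby)
Yarm: 6  (via Pirton)
Quorn: 6  (via Tarn)
Shortest route: Colne → Irby → Tarn → Quorn = 6 km.

6 km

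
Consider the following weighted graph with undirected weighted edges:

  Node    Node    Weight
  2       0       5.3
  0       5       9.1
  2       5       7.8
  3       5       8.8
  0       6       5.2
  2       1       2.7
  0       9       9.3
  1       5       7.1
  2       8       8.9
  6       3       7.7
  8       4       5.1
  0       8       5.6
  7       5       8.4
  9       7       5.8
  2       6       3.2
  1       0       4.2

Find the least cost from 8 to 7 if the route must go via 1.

25.3

Best 8 to 1: 8–0–1 costing 9.8
Best 1 to 7: 1–5–7 costing 15.5
Total via 1: 9.8 + 15.5 = 25.3.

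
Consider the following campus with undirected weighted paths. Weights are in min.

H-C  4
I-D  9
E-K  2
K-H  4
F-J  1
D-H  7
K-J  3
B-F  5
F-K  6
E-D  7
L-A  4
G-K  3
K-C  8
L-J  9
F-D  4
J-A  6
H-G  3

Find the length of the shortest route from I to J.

14 min

Compare a few routes:
I - D - E - K - J: 9+7+2+3 = 21
I - D - F - J: 9+4+1 = 14
I - D - F - K - J: 9+4+6+3 = 22
Cheapest is I - D - F - J at 14 min.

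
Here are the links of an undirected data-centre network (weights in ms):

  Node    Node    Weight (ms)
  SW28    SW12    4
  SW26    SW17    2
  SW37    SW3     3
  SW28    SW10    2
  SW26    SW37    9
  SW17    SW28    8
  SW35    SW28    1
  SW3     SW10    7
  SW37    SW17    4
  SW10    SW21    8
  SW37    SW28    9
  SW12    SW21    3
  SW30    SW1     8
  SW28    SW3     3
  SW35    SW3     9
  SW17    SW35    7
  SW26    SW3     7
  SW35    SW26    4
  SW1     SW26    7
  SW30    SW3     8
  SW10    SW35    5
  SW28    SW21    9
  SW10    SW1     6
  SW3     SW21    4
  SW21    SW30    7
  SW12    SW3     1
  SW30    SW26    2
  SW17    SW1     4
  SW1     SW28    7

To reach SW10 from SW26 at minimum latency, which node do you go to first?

SW35

Compare a few routes:
SW26 → SW17 → SW1 → SW10: 2+4+6 = 12
SW26 → SW35 → SW10: 4+5 = 9
SW26 → SW35 → SW28 → SW10: 4+1+2 = 7
The minimum is 7 ms via SW26 → SW35 → SW28 → SW10.
So from SW26 the first move is to SW35.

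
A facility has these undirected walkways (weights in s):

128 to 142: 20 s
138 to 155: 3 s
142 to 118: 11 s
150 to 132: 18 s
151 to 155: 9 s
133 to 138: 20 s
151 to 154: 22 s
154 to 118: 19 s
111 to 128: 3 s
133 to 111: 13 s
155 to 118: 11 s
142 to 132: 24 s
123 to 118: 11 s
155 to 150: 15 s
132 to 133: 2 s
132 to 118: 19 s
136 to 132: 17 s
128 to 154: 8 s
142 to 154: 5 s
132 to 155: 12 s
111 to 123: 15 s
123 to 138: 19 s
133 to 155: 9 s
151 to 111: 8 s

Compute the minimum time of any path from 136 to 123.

Running Dijkstra from 136:
136: 0
132: 17  (via 136)
133: 19  (via 132)
155: 28  (via 133)
138: 31  (via 155)
111: 32  (via 133)
150: 35  (via 132)
128: 35  (via 111)
118: 36  (via 132)
151: 37  (via 155)
142: 41  (via 132)
154: 43  (via 128)
123: 47  (via 111)
Shortest route: 136 → 132 → 133 → 111 → 123 = 47 s.

47 s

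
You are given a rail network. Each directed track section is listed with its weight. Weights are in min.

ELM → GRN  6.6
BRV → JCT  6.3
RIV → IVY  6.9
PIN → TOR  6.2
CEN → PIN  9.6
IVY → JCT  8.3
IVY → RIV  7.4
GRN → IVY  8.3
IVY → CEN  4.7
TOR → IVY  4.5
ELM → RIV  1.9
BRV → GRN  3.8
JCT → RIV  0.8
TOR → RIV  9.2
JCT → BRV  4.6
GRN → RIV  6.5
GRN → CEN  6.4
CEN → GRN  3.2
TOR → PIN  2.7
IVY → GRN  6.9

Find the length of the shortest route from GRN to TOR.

22.2 min

Shortest distances from GRN:
GRN: 0
CEN: 6.4  (via GRN)
RIV: 6.5  (via GRN)
IVY: 8.3  (via GRN)
PIN: 16  (via CEN)
JCT: 16.6  (via IVY)
BRV: 21.2  (via JCT)
TOR: 22.2  (via PIN)
Shortest route: GRN–CEN–PIN–TOR = 22.2 min.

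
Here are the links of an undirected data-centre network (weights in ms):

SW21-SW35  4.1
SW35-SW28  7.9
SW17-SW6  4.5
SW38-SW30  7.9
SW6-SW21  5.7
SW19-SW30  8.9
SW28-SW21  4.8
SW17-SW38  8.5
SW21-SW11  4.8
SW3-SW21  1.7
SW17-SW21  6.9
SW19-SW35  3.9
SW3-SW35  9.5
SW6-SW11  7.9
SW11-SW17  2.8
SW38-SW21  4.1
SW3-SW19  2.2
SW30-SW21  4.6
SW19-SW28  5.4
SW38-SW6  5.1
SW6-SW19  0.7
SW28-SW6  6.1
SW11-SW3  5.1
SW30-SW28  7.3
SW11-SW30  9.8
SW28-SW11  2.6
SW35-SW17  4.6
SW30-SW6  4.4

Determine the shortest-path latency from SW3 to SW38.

Shortest distances from SW3:
SW3: 0
SW21: 1.7  (via SW3)
SW19: 2.2  (via SW3)
SW6: 2.9  (via SW19)
SW11: 5.1  (via SW3)
SW38: 5.8  (via SW21)
Shortest route: SW3 → SW21 → SW38 = 5.8 ms.

5.8 ms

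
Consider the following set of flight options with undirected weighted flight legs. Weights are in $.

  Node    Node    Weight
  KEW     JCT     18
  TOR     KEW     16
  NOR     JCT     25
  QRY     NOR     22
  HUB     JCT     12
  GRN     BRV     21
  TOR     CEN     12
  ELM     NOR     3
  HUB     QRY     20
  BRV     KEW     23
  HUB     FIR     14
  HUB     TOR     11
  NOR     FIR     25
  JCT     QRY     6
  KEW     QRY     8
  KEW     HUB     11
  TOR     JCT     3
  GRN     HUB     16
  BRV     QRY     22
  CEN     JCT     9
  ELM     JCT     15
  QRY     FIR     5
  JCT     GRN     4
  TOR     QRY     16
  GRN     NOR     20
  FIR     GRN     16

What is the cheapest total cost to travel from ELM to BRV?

$40

Running Dijkstra from ELM:
ELM: 0
NOR: 3  (via ELM)
JCT: 15  (via ELM)
TOR: 18  (via JCT)
GRN: 19  (via JCT)
QRY: 21  (via JCT)
CEN: 24  (via JCT)
FIR: 26  (via QRY)
HUB: 27  (via JCT)
KEW: 29  (via QRY)
BRV: 40  (via GRN)
Shortest route: ELM → JCT → GRN → BRV = $40.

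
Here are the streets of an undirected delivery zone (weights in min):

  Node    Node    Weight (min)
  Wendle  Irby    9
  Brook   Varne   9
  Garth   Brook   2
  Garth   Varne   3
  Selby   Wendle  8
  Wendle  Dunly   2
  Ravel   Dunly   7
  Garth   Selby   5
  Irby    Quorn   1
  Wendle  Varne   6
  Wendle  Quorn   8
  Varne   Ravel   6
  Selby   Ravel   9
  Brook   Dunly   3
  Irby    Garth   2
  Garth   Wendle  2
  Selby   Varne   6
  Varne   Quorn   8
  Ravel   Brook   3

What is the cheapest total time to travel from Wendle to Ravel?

7 min

Candidate routes:
Wendle → Dunly → Brook → Ravel: 2+3+3 = 8
Wendle → Garth → Brook → Ravel: 2+2+3 = 7
The minimum is 7 min via Wendle → Garth → Brook → Ravel.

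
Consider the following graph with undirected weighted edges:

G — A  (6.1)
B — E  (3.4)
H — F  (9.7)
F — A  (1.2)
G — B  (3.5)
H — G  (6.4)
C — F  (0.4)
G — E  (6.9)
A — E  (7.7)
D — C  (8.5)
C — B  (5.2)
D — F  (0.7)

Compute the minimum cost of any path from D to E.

9.6

Enumerating some paths:
D → F → A → G → E: 0.7+1.2+6.1+6.9 = 14.9
D → F → A → E: 0.7+1.2+7.7 = 9.6
D → F → C → B → E: 0.7+0.4+5.2+3.4 = 9.7
The minimum is 9.6 via D → F → A → E.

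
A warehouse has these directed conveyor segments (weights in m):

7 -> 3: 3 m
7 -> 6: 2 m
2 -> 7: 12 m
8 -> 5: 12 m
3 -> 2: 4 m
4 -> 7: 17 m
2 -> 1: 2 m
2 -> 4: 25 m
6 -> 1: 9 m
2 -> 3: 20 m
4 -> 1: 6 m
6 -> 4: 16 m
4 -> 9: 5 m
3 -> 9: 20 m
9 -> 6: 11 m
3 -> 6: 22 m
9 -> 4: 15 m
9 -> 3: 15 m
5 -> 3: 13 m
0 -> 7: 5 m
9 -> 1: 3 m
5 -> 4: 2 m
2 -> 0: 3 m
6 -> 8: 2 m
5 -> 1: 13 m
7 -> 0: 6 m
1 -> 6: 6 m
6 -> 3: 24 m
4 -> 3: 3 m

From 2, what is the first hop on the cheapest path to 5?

1

Enumerating some paths:
2–1–6–8–5: 2+6+2+12 = 22
2–0–7–6–8–5: 3+5+2+2+12 = 24
2–7–6–8–5: 12+2+2+12 = 28
2–0–7–3–6–8–5: 3+5+3+22+2+12 = 47
The minimum is 22 m via 2–1–6–8–5.
So from 2 the first move is to 1.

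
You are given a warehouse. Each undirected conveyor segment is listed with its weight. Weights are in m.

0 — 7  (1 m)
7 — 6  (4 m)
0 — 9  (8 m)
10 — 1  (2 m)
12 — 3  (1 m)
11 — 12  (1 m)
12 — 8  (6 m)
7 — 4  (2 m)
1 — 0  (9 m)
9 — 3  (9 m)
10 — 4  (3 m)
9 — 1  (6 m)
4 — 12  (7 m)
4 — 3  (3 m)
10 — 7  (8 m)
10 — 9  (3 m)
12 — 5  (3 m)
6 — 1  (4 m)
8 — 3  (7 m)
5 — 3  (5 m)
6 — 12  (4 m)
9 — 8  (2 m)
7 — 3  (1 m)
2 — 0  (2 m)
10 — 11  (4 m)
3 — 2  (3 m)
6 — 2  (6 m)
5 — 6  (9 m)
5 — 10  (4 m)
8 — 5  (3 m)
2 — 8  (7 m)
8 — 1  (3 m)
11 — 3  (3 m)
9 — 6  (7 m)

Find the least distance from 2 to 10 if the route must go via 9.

Shortest 2→9: 2–8–9 = 9
Best 9 to 10: 9–10 costing 3
Total via 9: 9 + 3 = 12 m.

12 m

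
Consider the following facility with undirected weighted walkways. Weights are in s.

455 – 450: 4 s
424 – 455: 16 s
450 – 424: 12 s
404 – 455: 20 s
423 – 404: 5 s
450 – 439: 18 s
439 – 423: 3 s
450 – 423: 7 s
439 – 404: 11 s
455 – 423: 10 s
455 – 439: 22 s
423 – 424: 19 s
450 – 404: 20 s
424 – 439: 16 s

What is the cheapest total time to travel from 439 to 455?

Settle nodes by increasing distance from 439:
439: 0
423: 3  (via 439)
404: 8  (via 423)
450: 10  (via 423)
455: 13  (via 423)
Shortest route: 439 → 423 → 455 = 13 s.

13 s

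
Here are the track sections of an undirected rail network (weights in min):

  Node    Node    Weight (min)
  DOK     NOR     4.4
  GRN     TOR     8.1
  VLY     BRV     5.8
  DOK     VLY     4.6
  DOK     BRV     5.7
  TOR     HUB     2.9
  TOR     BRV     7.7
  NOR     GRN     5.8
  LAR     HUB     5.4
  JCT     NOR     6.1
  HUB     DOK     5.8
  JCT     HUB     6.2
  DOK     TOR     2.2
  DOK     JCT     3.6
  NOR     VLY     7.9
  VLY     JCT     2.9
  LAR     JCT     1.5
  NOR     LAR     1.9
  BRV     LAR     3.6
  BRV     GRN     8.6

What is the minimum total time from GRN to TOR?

8.1 min

Shortest distances from GRN:
GRN: 0
NOR: 5.8  (via GRN)
LAR: 7.7  (via NOR)
TOR: 8.1  (via GRN)
Shortest route: GRN–TOR = 8.1 min.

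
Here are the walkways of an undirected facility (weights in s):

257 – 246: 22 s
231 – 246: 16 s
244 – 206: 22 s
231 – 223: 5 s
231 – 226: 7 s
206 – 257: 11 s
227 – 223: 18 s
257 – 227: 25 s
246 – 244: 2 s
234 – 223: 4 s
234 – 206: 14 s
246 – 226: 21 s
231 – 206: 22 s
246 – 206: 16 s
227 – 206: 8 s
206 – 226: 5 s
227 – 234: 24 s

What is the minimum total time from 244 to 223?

23 s

Compare a few routes:
244–246–226–231–223: 2+21+7+5 = 35
244–246–231–223: 2+16+5 = 23
Cheapest is 244–246–231–223 at 23 s.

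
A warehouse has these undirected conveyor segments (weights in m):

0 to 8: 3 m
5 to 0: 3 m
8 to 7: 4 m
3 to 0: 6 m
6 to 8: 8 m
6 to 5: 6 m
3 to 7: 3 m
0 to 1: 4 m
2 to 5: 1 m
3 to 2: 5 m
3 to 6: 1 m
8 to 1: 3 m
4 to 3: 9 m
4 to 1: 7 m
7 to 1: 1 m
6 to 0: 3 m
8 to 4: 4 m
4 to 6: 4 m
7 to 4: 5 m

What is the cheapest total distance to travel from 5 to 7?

8 m

Compare a few routes:
5 - 2 - 3 - 7: 1+5+3 = 9
5 - 0 - 1 - 7: 3+4+1 = 8
5 - 6 - 3 - 7: 6+1+3 = 10
Cheapest is 5 - 0 - 1 - 7 at 8 m.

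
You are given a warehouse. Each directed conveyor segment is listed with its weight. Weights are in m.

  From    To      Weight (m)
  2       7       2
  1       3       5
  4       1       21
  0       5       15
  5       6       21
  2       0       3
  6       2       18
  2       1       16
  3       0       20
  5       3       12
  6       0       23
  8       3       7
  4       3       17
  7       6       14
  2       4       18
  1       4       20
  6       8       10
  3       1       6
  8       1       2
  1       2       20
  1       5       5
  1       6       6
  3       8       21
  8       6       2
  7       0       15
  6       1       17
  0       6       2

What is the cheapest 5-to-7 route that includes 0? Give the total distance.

Shortest 5→0: 5 → 3 → 0 = 32
Best 0 to 7: 0 → 6 → 2 → 7 costing 22
Total via 0: 32 + 22 = 54 m.

54 m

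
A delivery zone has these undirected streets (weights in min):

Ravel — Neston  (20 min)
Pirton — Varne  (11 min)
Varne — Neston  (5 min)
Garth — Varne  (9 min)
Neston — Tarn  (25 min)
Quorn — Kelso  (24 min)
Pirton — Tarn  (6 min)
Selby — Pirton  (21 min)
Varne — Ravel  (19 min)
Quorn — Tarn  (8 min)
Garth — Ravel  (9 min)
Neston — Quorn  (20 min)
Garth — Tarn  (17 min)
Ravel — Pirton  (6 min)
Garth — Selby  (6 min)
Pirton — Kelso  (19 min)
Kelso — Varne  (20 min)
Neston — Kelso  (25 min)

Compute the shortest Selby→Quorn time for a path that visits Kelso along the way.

Best Selby to Kelso: Selby → Garth → Varne → Kelso costing 35
Best Kelso to Quorn: Kelso → Quorn costing 24
Total via Kelso: 35 + 24 = 59 min.

59 min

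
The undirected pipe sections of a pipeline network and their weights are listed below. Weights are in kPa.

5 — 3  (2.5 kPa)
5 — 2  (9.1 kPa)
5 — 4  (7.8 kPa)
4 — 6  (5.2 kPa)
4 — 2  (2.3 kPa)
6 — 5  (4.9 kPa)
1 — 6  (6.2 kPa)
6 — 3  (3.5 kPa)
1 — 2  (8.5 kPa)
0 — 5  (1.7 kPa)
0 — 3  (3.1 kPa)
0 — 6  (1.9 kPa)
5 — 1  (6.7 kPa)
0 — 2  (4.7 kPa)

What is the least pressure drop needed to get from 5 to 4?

Running Dijkstra from 5:
5: 0
0: 1.7  (via 5)
3: 2.5  (via 5)
6: 3.6  (via 0)
2: 6.4  (via 0)
1: 6.7  (via 5)
4: 7.8  (via 5)
Shortest route: 5 → 4 = 7.8 kPa.

7.8 kPa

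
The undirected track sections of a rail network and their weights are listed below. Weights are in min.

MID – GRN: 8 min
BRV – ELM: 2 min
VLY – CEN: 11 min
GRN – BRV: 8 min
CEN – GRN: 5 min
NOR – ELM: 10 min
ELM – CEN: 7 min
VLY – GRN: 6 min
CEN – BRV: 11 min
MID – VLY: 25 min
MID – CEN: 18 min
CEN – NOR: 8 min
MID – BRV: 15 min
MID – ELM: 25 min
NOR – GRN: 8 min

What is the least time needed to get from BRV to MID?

15 min

Candidate routes:
BRV - ELM - CEN - GRN - MID: 2+7+5+8 = 22
BRV - MID: 15 = 15
BRV - GRN - MID: 8+8 = 16
Cheapest is BRV - MID at 15 min.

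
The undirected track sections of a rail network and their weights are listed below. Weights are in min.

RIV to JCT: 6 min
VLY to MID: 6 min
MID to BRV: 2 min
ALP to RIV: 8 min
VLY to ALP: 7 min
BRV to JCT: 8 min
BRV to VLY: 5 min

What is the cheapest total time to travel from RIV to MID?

16 min

Enumerating some paths:
RIV → ALP → VLY → MID: 8+7+6 = 21
RIV → JCT → BRV → MID: 6+8+2 = 16
Cheapest is RIV → JCT → BRV → MID at 16 min.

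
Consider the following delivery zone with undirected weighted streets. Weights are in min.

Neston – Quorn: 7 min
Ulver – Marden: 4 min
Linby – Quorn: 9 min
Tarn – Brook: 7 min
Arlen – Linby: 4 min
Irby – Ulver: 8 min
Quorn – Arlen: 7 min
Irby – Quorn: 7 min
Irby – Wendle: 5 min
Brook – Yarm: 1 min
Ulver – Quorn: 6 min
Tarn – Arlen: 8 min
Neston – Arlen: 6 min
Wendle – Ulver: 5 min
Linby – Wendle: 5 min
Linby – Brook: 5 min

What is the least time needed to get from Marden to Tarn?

25 min

Candidate routes:
Marden - Ulver - Wendle - Linby - Brook - Tarn: 4+5+5+5+7 = 26
Marden - Ulver - Wendle - Linby - Arlen - Tarn: 4+5+5+4+8 = 26
Marden - Ulver - Quorn - Arlen - Tarn: 4+6+7+8 = 25
Marden - Ulver - Quorn - Neston - Arlen - Tarn: 4+6+7+6+8 = 31
The minimum is 25 min via Marden - Ulver - Quorn - Arlen - Tarn.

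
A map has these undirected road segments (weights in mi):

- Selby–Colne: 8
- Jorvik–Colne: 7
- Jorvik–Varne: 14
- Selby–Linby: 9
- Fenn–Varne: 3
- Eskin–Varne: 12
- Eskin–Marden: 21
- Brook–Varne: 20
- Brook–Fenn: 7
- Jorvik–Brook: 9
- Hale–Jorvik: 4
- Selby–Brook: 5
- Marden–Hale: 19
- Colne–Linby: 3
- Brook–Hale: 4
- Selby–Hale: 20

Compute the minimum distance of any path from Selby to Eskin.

27 mi

Shortest distances from Selby:
Selby: 0
Brook: 5  (via Selby)
Colne: 8  (via Selby)
Hale: 9  (via Brook)
Linby: 9  (via Selby)
Fenn: 12  (via Brook)
Jorvik: 13  (via Hale)
Varne: 15  (via Fenn)
Eskin: 27  (via Varne)
Shortest route: Selby → Brook → Fenn → Varne → Eskin = 27 mi.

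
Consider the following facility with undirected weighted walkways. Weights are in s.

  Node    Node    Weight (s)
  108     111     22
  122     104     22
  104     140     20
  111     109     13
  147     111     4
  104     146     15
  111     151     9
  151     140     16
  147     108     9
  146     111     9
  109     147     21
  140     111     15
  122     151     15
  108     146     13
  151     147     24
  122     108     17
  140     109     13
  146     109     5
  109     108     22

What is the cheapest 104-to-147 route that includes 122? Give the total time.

48 s

Best 104 to 122: 104 → 122 costing 22
Best 122 to 147: 122 → 108 → 147 costing 26
Total via 122: 22 + 26 = 48 s.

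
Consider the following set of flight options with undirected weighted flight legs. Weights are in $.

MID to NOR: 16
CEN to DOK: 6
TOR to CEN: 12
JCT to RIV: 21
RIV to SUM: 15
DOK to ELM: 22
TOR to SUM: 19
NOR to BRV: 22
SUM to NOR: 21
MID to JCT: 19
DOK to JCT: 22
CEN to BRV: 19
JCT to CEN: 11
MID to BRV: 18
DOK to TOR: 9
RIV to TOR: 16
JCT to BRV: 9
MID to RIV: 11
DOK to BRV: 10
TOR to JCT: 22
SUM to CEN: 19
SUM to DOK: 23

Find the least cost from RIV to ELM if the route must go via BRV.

Shortest RIV→BRV: RIV → MID → BRV = 29
Best BRV to ELM: BRV → DOK → ELM costing 32
Total via BRV: 29 + 32 = $61.

$61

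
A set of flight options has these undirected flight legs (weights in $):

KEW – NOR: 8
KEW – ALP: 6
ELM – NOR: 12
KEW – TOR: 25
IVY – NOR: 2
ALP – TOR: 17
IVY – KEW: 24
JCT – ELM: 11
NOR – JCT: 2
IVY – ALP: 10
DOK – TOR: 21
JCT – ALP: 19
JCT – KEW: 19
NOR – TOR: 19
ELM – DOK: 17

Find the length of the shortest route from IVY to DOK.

Compare a few routes:
IVY → NOR → ELM → DOK: 2+12+17 = 31
IVY → NOR → JCT → ELM → DOK: 2+2+11+17 = 32
IVY → NOR → TOR → DOK: 2+19+21 = 42
IVY → ALP → TOR → DOK: 10+17+21 = 48
The minimum is $31 via IVY → NOR → ELM → DOK.

$31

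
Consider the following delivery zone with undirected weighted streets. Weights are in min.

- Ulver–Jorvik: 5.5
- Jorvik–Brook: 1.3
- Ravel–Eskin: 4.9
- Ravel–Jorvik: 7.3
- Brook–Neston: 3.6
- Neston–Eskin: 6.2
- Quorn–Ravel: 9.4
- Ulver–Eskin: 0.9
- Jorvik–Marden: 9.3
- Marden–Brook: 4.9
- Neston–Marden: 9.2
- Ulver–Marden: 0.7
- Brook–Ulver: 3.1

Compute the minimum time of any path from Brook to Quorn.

18 min

Shortest distances from Brook:
Brook: 0
Jorvik: 1.3  (via Brook)
Ulver: 3.1  (via Brook)
Neston: 3.6  (via Brook)
Marden: 3.8  (via Ulver)
Eskin: 4  (via Ulver)
Ravel: 8.6  (via Jorvik)
Quorn: 18  (via Ravel)
Shortest route: Brook–Jorvik–Ravel–Quorn = 18 min.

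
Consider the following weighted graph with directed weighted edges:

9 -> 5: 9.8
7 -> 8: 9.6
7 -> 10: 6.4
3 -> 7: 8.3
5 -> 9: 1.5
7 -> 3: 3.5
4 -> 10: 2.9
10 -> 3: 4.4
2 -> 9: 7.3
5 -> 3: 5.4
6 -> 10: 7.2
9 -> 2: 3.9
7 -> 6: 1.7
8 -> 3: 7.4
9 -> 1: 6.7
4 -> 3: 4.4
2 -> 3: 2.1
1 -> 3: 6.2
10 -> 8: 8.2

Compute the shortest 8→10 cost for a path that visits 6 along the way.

Best 8 to 6: 8 → 3 → 7 → 6 costing 17.4
Shortest 6→10: 6 → 10 = 7.2
Total via 6: 17.4 + 7.2 = 24.6.

24.6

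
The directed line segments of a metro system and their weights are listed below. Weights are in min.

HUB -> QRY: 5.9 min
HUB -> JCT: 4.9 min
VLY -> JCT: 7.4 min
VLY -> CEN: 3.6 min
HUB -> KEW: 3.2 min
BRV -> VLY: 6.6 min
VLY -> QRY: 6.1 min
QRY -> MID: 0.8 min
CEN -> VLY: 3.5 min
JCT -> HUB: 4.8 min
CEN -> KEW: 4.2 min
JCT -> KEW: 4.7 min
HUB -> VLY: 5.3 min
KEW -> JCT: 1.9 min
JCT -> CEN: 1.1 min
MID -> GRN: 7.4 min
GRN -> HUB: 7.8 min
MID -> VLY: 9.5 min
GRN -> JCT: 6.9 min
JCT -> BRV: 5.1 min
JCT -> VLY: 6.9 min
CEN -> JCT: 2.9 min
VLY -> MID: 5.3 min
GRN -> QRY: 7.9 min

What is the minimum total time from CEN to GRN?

Settle nodes by increasing distance from CEN:
CEN: 0
JCT: 2.9  (via CEN)
VLY: 3.5  (via CEN)
KEW: 4.2  (via CEN)
HUB: 7.7  (via JCT)
BRV: 8  (via JCT)
MID: 8.8  (via VLY)
QRY: 9.6  (via VLY)
GRN: 16.2  (via MID)
Shortest route: CEN → VLY → MID → GRN = 16.2 min.

16.2 min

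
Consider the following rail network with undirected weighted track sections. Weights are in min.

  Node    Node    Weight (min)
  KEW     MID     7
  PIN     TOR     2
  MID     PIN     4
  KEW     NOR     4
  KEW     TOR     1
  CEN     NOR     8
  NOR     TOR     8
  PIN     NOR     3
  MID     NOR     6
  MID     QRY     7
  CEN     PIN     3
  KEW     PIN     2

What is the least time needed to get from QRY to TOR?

Settle nodes by increasing distance from QRY:
QRY: 0
MID: 7  (via QRY)
PIN: 11  (via MID)
TOR: 13  (via PIN)
Shortest route: QRY–MID–PIN–TOR = 13 min.

13 min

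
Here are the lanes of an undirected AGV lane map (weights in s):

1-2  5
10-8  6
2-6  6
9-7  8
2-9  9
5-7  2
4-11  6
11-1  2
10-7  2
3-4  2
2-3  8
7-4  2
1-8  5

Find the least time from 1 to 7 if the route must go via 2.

17 s

Shortest 1→2: 1–2 = 5
Shortest 2→7: 2–3–4–7 = 12
Total via 2: 5 + 12 = 17 s.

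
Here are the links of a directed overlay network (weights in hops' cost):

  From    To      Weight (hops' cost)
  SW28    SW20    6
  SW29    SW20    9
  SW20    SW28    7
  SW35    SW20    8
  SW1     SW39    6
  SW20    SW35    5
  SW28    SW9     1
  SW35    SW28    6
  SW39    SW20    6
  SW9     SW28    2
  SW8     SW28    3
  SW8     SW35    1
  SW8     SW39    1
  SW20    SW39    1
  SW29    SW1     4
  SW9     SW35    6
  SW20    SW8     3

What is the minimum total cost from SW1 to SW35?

Running Dijkstra from SW1:
SW1: 0
SW39: 6  (via SW1)
SW20: 12  (via SW39)
SW8: 15  (via SW20)
SW35: 16  (via SW8)
Shortest route: SW1–SW39–SW20–SW8–SW35 = 16 hops' cost.

16 hops' cost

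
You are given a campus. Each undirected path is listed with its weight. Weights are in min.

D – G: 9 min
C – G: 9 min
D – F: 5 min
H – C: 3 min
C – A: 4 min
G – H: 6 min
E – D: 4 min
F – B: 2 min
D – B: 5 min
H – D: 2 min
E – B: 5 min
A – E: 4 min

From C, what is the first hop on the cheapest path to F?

H

Compare a few routes:
C - H - D - F: 3+2+5 = 10
C - H - D - B - F: 3+2+5+2 = 12
The minimum is 10 min via C - H - D - F.
So from C the first move is to H.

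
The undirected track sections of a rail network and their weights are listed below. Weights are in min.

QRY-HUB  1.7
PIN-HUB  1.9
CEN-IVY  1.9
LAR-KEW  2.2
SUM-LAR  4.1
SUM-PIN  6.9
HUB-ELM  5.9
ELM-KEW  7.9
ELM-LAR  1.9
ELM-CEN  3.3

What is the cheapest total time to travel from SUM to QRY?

Candidate routes:
SUM → LAR → ELM → HUB → QRY: 4.1+1.9+5.9+1.7 = 13.6
SUM → PIN → HUB → QRY: 6.9+1.9+1.7 = 10.5
The minimum is 10.5 min via SUM → PIN → HUB → QRY.

10.5 min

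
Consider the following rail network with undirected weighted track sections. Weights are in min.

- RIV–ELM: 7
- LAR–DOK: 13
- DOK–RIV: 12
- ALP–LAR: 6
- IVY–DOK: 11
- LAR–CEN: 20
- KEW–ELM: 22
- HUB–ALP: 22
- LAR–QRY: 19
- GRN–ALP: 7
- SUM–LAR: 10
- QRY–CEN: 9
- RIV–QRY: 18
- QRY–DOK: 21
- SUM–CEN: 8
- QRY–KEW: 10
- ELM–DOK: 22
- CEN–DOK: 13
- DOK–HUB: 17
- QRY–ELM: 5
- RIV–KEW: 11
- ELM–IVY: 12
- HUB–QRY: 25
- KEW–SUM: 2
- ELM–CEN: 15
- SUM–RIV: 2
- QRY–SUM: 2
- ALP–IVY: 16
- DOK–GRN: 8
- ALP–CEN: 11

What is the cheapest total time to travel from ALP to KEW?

18 min

Compare a few routes:
ALP–LAR–SUM–KEW: 6+10+2 = 18
ALP–CEN–SUM–KEW: 11+8+2 = 21
ALP–CEN–QRY–SUM–KEW: 11+9+2+2 = 24
ALP–LAR–SUM–QRY–KEW: 6+10+2+10 = 28
The minimum is 18 min via ALP–LAR–SUM–KEW.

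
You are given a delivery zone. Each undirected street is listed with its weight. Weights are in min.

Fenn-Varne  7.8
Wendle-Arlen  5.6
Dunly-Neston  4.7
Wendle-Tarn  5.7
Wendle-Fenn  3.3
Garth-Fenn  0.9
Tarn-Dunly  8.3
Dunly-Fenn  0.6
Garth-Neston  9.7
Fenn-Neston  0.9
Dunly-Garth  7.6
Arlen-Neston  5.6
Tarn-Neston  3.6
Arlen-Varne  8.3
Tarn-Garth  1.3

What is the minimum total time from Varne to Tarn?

Enumerating some paths:
Varne–Fenn–Neston–Tarn: 7.8+0.9+3.6 = 12.3
Varne–Fenn–Dunly–Neston–Tarn: 7.8+0.6+4.7+3.6 = 16.7
Varne–Fenn–Garth–Tarn: 7.8+0.9+1.3 = 10
Varne–Fenn–Dunly–Tarn: 7.8+0.6+8.3 = 16.7
Cheapest is Varne–Fenn–Garth–Tarn at 10 min.

10 min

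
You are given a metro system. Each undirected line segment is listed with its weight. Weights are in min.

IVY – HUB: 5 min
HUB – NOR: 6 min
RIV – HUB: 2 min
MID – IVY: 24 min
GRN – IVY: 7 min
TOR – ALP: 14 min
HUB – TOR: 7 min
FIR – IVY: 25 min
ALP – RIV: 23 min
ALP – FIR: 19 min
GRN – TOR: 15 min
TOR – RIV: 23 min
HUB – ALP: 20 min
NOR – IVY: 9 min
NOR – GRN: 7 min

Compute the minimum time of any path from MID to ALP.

Enumerating some paths:
MID–IVY–HUB–TOR–ALP: 24+5+7+14 = 50
MID–IVY–HUB–ALP: 24+5+20 = 49
MID–IVY–HUB–RIV–ALP: 24+5+2+23 = 54
MID–IVY–NOR–HUB–ALP: 24+9+6+20 = 59
Cheapest is MID–IVY–HUB–ALP at 49 min.

49 min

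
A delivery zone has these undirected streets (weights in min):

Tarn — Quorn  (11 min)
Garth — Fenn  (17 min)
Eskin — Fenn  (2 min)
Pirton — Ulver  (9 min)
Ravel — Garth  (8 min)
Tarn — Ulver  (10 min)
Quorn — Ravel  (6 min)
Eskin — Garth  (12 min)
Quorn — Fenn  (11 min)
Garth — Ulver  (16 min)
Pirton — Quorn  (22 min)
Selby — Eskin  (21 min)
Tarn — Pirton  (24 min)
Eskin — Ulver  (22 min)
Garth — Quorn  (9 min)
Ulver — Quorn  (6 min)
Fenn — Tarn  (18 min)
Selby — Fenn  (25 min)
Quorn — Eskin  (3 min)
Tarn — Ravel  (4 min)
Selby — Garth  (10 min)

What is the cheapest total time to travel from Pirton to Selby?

34 min

Settle nodes by increasing distance from Pirton:
Pirton: 0
Ulver: 9  (via Pirton)
Quorn: 15  (via Ulver)
Eskin: 18  (via Quorn)
Tarn: 19  (via Ulver)
Fenn: 20  (via Eskin)
Ravel: 21  (via Quorn)
Garth: 24  (via Quorn)
Selby: 34  (via Garth)
Shortest route: Pirton → Ulver → Quorn → Garth → Selby = 34 min.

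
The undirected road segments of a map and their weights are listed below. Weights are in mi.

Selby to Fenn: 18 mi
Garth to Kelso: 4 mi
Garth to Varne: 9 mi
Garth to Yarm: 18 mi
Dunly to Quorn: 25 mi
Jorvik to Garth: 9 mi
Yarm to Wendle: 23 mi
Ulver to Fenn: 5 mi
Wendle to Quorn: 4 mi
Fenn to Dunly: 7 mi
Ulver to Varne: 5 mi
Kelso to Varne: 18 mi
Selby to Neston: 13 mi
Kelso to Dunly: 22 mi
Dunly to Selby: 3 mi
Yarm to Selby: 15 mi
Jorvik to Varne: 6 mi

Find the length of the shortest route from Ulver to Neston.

28 mi

Candidate routes:
Ulver - Fenn - Selby - Neston: 5+18+13 = 36
Ulver - Fenn - Dunly - Selby - Neston: 5+7+3+13 = 28
The minimum is 28 mi via Ulver - Fenn - Dunly - Selby - Neston.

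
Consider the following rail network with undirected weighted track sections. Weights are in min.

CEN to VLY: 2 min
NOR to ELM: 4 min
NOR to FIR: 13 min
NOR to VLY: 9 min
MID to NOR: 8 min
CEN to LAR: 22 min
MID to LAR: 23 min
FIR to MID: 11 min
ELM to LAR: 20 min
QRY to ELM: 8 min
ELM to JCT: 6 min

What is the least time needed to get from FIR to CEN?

Settle nodes by increasing distance from FIR:
FIR: 0
MID: 11  (via FIR)
NOR: 13  (via FIR)
ELM: 17  (via NOR)
VLY: 22  (via NOR)
JCT: 23  (via ELM)
CEN: 24  (via VLY)
Shortest route: FIR → NOR → VLY → CEN = 24 min.

24 min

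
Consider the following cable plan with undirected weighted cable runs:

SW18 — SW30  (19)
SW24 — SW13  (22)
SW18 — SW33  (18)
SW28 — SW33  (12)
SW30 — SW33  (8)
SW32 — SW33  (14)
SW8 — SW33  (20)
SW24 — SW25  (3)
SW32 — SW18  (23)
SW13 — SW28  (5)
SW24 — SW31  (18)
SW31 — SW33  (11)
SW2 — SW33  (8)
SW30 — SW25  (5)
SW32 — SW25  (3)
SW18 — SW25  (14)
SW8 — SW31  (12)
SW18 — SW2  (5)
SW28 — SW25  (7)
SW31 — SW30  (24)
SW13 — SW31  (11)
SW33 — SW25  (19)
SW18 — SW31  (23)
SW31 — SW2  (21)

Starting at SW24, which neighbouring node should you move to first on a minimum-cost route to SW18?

Enumerating some paths:
SW24–SW25–SW18: 3+14 = 17
SW24–SW25–SW30–SW18: 3+5+19 = 27
The minimum is 17 via SW24–SW25–SW18.
So from SW24 the first move is to SW25.

SW25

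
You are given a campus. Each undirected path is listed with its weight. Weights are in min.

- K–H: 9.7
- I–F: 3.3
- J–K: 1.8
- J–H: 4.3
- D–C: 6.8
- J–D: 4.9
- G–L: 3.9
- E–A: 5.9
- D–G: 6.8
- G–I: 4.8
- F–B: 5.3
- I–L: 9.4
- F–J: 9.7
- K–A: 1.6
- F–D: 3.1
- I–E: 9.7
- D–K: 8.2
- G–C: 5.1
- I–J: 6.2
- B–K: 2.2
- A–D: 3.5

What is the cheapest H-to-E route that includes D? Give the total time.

18.6 min

Shortest H→D: H–J–D = 9.2
Shortest D→E: D–A–E = 9.4
Total via D: 9.2 + 9.4 = 18.6 min.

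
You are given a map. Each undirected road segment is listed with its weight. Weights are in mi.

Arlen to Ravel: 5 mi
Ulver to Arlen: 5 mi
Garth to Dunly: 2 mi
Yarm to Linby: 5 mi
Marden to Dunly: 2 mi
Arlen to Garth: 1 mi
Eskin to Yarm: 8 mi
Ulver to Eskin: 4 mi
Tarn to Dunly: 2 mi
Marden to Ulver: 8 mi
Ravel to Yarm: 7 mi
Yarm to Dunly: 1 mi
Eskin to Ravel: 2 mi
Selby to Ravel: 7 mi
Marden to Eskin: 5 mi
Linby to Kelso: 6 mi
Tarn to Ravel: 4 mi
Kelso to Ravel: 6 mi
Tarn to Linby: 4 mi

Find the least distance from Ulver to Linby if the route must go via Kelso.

Shortest Ulver→Kelso: Ulver–Eskin–Ravel–Kelso = 12
Shortest Kelso→Linby: Kelso–Linby = 6
Total via Kelso: 12 + 6 = 18 mi.

18 mi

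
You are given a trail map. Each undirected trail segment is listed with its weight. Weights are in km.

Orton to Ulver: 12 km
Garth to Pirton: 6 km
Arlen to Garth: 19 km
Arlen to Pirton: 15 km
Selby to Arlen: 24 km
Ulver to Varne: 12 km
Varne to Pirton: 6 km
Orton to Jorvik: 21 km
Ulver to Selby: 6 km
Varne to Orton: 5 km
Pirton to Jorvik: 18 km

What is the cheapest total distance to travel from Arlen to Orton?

Settle nodes by increasing distance from Arlen:
Arlen: 0
Pirton: 15  (via Arlen)
Garth: 19  (via Arlen)
Varne: 21  (via Pirton)
Selby: 24  (via Arlen)
Orton: 26  (via Varne)
Shortest route: Arlen → Pirton → Varne → Orton = 26 km.

26 km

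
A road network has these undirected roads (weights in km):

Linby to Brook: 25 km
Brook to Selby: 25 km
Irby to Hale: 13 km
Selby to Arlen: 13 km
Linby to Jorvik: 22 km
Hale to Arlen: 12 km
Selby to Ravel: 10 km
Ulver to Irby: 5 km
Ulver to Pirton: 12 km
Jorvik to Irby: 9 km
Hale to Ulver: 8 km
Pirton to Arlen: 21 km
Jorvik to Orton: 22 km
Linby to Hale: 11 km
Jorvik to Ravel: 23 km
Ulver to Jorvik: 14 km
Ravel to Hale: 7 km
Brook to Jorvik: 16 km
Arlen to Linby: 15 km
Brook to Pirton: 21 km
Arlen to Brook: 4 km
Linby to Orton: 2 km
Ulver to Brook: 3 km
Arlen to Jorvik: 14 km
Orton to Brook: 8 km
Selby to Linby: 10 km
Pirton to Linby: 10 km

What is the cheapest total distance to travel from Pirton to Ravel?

27 km

Running Dijkstra from Pirton:
Pirton: 0
Linby: 10  (via Pirton)
Orton: 12  (via Linby)
Ulver: 12  (via Pirton)
Brook: 15  (via Ulver)
Irby: 17  (via Ulver)
Arlen: 19  (via Brook)
Hale: 20  (via Ulver)
Selby: 20  (via Linby)
Jorvik: 26  (via Ulver)
Ravel: 27  (via Hale)
Shortest route: Pirton → Ulver → Hale → Ravel = 27 km.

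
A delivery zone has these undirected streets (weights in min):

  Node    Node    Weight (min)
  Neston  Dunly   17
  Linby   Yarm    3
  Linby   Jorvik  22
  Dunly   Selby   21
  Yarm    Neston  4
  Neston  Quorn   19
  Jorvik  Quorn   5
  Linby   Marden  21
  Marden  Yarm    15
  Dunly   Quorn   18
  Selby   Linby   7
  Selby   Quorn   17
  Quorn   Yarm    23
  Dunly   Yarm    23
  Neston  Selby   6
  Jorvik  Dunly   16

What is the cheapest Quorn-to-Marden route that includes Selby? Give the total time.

Shortest Quorn→Selby: Quorn → Selby = 17
Shortest Selby→Marden: Selby → Neston → Yarm → Marden = 25
Total via Selby: 17 + 25 = 42 min.

42 min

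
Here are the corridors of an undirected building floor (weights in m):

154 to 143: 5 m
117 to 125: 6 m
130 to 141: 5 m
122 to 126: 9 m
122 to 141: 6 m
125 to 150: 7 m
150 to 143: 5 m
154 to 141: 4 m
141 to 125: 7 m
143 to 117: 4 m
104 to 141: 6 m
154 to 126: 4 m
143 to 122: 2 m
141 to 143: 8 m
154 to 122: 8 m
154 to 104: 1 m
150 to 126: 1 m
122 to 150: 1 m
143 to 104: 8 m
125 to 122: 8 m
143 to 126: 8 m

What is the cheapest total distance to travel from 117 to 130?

Candidate routes:
117 → 143 → 141 → 130: 4+8+5 = 17
117 → 143 → 154 → 141 → 130: 4+5+4+5 = 18
The minimum is 17 m via 117 → 143 → 141 → 130.

17 m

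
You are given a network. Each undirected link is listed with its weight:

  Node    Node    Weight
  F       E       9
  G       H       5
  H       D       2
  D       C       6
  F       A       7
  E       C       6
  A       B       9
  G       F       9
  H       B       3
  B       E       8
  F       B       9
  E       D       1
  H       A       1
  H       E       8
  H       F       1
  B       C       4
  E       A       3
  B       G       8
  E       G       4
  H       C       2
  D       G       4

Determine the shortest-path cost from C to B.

Settle nodes by increasing distance from C:
C: 0
H: 2  (via C)
A: 3  (via H)
F: 3  (via H)
B: 4  (via C)
Shortest route: C → B = 4.

4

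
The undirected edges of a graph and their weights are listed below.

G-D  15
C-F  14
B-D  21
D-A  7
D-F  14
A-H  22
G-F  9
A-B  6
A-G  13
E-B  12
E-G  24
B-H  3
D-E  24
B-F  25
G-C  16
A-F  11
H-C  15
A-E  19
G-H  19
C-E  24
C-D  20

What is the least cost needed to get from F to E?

29

Candidate routes:
F–A–B–E: 11+6+12 = 29
F–A–E: 11+19 = 30
The minimum is 29 via F–A–B–E.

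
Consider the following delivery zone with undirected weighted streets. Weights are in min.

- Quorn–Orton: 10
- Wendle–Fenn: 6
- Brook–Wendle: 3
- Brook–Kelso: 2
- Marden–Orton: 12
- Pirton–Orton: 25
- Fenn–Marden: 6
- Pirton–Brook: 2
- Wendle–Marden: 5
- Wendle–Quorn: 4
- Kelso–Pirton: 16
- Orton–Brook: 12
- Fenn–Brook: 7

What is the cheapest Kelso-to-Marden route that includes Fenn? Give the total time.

Best Kelso to Fenn: Kelso → Brook → Fenn costing 9
Shortest Fenn→Marden: Fenn → Marden = 6
Total via Fenn: 9 + 6 = 15 min.

15 min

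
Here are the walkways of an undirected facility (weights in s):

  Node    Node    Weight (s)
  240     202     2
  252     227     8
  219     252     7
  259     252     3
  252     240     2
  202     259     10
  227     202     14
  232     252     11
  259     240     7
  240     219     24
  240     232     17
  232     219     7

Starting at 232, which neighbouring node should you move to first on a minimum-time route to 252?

252

Compare a few routes:
232 - 219 - 252: 7+7 = 14
232 - 240 - 252: 17+2 = 19
232 - 252: 11 = 11
Cheapest is 232 - 252 at 11 s.
So from 232 the first move is to 252.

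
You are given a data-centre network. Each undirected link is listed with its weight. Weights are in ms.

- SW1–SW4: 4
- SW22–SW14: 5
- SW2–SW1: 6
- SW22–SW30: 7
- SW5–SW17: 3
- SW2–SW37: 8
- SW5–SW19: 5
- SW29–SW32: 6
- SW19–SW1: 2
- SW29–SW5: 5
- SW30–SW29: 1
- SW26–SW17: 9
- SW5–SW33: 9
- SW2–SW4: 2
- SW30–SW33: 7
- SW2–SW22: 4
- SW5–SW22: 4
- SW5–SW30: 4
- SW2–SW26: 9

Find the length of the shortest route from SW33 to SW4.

Settle nodes by increasing distance from SW33:
SW33: 0
SW30: 7  (via SW33)
SW29: 8  (via SW30)
SW5: 9  (via SW33)
SW17: 12  (via SW5)
SW22: 13  (via SW5)
SW32: 14  (via SW29)
SW19: 14  (via SW5)
SW1: 16  (via SW19)
SW2: 17  (via SW22)
SW14: 18  (via SW22)
SW4: 19  (via SW2)
Shortest route: SW33 → SW5 → SW22 → SW2 → SW4 = 19 ms.

19 ms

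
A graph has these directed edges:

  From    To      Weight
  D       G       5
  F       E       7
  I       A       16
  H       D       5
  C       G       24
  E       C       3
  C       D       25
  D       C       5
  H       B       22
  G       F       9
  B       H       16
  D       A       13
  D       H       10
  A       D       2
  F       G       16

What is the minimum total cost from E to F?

Candidate routes:
E–C–D–G–F: 3+25+5+9 = 42
E–C–G–F: 3+24+9 = 36
Cheapest is E–C–G–F at 36.

36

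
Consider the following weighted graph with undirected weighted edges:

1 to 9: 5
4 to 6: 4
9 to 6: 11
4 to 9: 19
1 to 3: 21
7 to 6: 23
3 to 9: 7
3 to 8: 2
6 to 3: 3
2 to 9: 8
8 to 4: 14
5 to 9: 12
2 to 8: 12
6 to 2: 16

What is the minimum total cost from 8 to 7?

Running Dijkstra from 8:
8: 0
3: 2  (via 8)
6: 5  (via 3)
4: 9  (via 6)
9: 9  (via 3)
2: 12  (via 8)
1: 14  (via 9)
5: 21  (via 9)
7: 28  (via 6)
Shortest route: 8–3–6–7 = 28.

28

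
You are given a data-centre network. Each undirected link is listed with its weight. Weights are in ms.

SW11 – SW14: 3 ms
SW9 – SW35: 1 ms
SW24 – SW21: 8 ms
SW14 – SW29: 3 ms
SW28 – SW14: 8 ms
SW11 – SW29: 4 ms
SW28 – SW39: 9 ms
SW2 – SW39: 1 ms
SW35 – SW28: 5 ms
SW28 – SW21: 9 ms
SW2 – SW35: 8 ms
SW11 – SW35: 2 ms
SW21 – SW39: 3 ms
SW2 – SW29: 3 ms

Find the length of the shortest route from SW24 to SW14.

18 ms

Compare a few routes:
SW24–SW21–SW39–SW2–SW35–SW11–SW14: 8+3+1+8+2+3 = 25
SW24–SW21–SW39–SW2–SW29–SW14: 8+3+1+3+3 = 18
SW24–SW21–SW39–SW2–SW29–SW11–SW14: 8+3+1+3+4+3 = 22
SW24–SW21–SW28–SW14: 8+9+8 = 25
Cheapest is SW24–SW21–SW39–SW2–SW29–SW14 at 18 ms.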